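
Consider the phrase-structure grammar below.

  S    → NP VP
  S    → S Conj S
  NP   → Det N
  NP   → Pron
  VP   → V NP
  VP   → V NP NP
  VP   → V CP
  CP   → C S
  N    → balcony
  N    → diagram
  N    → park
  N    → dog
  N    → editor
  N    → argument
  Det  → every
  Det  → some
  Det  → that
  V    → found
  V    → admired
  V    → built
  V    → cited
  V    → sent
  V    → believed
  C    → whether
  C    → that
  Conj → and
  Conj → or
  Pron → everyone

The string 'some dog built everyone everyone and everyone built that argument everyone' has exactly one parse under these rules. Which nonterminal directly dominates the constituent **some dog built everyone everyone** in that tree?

S
  S
    NP
      Det: some
      N: dog
    VP
      V: built
      NP
        Pron: everyone
      NP
        Pron: everyone
  Conj: and
  S
    NP
      Pron: everyone
    VP
      V: built
      NP
        Det: that
        N: argument
      NP
        Pron: everyone
The span 'some dog built everyone everyone' is the S node built by S → NP VP.
Its mother is the S built by S → S Conj S.

S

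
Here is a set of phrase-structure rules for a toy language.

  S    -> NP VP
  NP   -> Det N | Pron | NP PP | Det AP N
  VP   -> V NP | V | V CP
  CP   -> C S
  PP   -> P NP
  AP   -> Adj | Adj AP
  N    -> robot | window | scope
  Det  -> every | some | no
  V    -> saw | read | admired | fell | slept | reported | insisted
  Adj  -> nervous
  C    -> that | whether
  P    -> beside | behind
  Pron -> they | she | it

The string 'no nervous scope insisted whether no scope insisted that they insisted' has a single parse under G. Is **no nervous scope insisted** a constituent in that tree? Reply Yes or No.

No

[S [NP [Det no] [AP [Adj nervous]] [N scope]] [VP [V insisted] [CP [C whether] [S [NP [Det no] [N scope]] [VP [V insisted] [CP [C that] [S [NP [Pron they]] [VP [V insisted]]]]]]]]]
The smallest constituent containing 'no nervous scope insisted' is the S spanning 'no nervous scope insisted whether no scope insisted that they insisted'; no single node in the tree dominates exactly the given words.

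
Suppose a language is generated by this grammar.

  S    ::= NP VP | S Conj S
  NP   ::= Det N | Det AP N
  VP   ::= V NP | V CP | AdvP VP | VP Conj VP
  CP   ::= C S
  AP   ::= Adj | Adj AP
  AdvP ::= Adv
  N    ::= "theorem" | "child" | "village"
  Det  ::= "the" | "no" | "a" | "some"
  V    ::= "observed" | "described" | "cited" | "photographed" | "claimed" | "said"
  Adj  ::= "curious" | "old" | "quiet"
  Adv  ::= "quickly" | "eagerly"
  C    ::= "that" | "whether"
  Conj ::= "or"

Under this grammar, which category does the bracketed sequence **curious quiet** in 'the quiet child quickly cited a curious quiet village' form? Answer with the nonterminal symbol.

S
  NP
    Det: the
    AP
      Adj: quiet
    N: child
  VP
    AdvP
      Adv: quickly
    VP
      V: cited
      NP
        Det: a
        AP
          Adj: curious
          AP
            Adj: quiet
        N: village
The span 'curious quiet' is the AP node built by AP → Adj AP.

AP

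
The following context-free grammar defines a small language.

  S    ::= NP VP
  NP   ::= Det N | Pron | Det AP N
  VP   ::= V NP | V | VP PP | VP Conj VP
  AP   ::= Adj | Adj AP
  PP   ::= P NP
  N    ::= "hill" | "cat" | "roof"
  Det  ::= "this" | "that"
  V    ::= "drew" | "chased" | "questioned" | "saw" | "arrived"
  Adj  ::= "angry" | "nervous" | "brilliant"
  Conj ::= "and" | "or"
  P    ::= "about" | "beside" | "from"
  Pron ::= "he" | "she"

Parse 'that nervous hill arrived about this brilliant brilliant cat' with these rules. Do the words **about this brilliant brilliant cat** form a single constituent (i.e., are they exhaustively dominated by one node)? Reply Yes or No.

Yes

[S [NP [Det that] [AP [Adj nervous]] [N hill]] [VP [VP [V arrived]] [PP [P about] [NP [Det this] [AP [Adj brilliant] [AP [Adj brilliant]]] [N cat]]]]]
The words 'about this brilliant brilliant cat' are exhaustively dominated by a single PP node (built by PP → P NP), so they form a constituent.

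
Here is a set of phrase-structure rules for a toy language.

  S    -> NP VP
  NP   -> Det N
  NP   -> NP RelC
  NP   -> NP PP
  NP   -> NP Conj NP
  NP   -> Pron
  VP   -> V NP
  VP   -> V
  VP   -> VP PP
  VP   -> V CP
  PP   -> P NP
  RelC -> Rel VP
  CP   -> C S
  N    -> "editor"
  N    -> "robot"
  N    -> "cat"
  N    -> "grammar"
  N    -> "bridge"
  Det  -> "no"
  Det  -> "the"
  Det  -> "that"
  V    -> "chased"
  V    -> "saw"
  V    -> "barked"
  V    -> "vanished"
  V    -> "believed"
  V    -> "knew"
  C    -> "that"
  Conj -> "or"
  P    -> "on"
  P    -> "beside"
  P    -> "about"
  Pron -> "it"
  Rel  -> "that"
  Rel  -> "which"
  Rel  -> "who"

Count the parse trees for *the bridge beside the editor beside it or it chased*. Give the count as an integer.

Two of the 5 distinct bracketings:
[S [NP [NP [Det the] [N bridge]] [PP [P beside] [NP [NP [Det the] [N editor]] [PP [P beside] [NP [NP [Pron it]] [Conj or] [NP [Pron it]]]]]]] [VP [V chased]]]
[S [NP [NP [Det the] [N bridge]] [PP [P beside] [NP [NP [NP [Det the] [N editor]] [PP [P beside] [NP [Pron it]]]] [Conj or] [NP [Pron it]]]]] [VP [V chased]]]
The trees differ in how a recursive rule is bracketed over the same span.

5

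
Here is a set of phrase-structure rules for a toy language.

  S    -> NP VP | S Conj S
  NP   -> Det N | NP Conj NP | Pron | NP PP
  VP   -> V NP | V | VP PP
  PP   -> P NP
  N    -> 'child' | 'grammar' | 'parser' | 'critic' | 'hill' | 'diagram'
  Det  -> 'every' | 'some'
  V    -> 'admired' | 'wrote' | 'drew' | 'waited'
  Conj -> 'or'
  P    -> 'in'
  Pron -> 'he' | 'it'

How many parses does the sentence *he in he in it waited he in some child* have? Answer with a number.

Two of the 4 distinct bracketings:
[S [NP [NP [Pron he]] [PP [P in] [NP [NP [Pron he]] [PP [P in] [NP [Pron it]]]]]] [VP [V waited] [NP [NP [Pron he]] [PP [P in] [NP [Det some] [N child]]]]]]
[S [NP [NP [Pron he]] [PP [P in] [NP [NP [Pron he]] [PP [P in] [NP [Pron it]]]]]] [VP [VP [V waited] [NP [Pron he]]] [PP [P in] [NP [Det some] [N child]]]]]
The difference turns on whether VP → VP PP is used at the relevant span, versus an alternative expansion of VP.

4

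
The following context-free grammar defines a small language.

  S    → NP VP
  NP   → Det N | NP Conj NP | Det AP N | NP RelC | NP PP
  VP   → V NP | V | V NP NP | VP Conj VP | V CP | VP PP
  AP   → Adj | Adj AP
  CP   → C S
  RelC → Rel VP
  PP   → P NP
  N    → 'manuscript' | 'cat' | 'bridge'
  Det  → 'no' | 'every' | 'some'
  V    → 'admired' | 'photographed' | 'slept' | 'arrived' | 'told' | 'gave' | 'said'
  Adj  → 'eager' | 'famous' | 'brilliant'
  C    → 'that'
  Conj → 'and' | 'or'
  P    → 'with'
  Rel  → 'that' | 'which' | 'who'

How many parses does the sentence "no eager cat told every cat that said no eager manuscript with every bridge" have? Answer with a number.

Two of the 6 distinct bracketings:
[S [NP [Det no] [AP [Adj eager]] [N cat]] [VP [V told] [NP [NP [Det every] [N cat]] [RelC [Rel that] [VP [V said] [NP [NP [Det no] [AP [Adj eager]] [N manuscript]] [PP [P with] [NP [Det every] [N bridge]]]]]]]]]
[S [NP [Det no] [AP [Adj eager]] [N cat]] [VP [V told] [NP [NP [Det every] [N cat]] [RelC [Rel that] [VP [VP [V said] [NP [Det no] [AP [Adj eager]] [N manuscript]]] [PP [P with] [NP [Det every] [N bridge]]]]]]]]
The difference turns on whether NP → NP PP is used at the relevant span, versus an alternative expansion of NP.

6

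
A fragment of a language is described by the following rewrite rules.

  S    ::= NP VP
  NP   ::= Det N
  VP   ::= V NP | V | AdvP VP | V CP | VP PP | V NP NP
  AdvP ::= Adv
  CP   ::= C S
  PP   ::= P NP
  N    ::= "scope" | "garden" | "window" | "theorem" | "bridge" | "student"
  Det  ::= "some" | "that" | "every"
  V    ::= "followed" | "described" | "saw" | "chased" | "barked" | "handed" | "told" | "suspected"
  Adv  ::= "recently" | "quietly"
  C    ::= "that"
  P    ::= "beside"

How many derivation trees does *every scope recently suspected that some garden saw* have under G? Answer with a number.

1

[S [NP [Det every] [N scope]] [VP [AdvP [Adv recently]] [VP [V suspected] [CP [C that] [S [NP [Det some] [N garden]] [VP [V saw]]]]]]]
No rule offers an alternative attachment or grouping for any span, so this is the only derivation.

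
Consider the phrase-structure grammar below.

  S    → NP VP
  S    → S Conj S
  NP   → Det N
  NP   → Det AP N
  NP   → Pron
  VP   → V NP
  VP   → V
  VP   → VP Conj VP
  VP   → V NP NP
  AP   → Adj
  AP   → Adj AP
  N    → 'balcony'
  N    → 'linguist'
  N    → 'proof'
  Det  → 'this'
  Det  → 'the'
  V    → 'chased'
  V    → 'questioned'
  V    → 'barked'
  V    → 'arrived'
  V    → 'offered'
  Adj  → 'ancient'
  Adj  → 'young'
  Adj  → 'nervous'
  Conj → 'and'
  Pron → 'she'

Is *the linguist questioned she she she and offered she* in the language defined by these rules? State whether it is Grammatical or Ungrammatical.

For S → NP VP, the only prefix that parses as NP is 'the linguist', but the remainder 'questioned she she she and offered she' is not a VP under these rules. The alternative S rule S → S Conj S likewise has no satisfying split.

Ungrammatical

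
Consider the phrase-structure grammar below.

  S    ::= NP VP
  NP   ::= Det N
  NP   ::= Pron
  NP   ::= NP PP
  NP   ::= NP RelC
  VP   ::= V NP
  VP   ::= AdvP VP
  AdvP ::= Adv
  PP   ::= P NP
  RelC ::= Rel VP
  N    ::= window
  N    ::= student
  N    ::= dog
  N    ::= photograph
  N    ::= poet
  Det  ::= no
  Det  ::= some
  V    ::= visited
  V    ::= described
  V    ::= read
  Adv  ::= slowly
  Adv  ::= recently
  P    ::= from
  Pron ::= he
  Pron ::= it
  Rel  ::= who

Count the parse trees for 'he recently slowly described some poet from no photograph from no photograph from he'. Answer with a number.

5

Two of the 5 distinct bracketings:
[S [NP [Pron he]] [VP [AdvP [Adv recently]] [VP [AdvP [Adv slowly]] [VP [V described] [NP [NP [Det some] [N poet]] [PP [P from] [NP [NP [Det no] [N photograph]] [PP [P from] [NP [NP [Det no] [N photograph]] [PP [P from] [NP [Pron he]]]]]]]]]]]]
[S [NP [Pron he]] [VP [AdvP [Adv recently]] [VP [AdvP [Adv slowly]] [VP [V described] [NP [NP [Det some] [N poet]] [PP [P from] [NP [NP [NP [Det no] [N photograph]] [PP [P from] [NP [Det no] [N photograph]]]] [PP [P from] [NP [Pron he]]]]]]]]]]
The trees differ in how a recursive rule is bracketed over the same span.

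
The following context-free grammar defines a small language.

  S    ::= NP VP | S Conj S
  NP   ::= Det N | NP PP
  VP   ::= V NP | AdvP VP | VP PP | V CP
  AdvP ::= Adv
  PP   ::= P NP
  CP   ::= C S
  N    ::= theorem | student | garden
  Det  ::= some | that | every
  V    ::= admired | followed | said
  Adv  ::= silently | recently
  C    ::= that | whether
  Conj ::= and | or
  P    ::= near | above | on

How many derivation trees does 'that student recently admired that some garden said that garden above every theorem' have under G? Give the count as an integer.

4

Two of the 4 distinct bracketings:
[S [NP [Det that] [N student]] [VP [AdvP [Adv recently]] [VP [VP [V admired] [CP [C that] [S [NP [Det some] [N garden]] [VP [V said] [NP [Det that] [N garden]]]]]] [PP [P above] [NP [Det every] [N theorem]]]]]]
[S [NP [Det that] [N student]] [VP [AdvP [Adv recently]] [VP [V admired] [CP [C that] [S [NP [Det some] [N garden]] [VP [V said] [NP [NP [Det that] [N garden]] [PP [P above] [NP [Det every] [N theorem]]]]]]]]]]
The difference turns on whether NP → NP PP is used at the relevant span, versus an alternative expansion of NP.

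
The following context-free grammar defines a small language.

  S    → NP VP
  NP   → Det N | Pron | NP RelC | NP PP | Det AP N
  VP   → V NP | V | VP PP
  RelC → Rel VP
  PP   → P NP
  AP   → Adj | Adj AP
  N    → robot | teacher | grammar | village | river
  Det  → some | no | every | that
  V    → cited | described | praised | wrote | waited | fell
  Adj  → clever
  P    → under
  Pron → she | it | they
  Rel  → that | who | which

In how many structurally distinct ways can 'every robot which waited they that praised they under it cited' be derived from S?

8

Two of the 8 distinct bracketings:
[S [NP [NP [Det every] [N robot]] [RelC [Rel which] [VP [V waited] [NP [NP [Pron they]] [RelC [Rel that] [VP [V praised] [NP [NP [Pron they]] [PP [P under] [NP [Pron it]]]]]]]]]] [VP [V cited]]]
[S [NP [NP [Det every] [N robot]] [RelC [Rel which] [VP [V waited] [NP [NP [Pron they]] [RelC [Rel that] [VP [VP [V praised] [NP [Pron they]]] [PP [P under] [NP [Pron it]]]]]]]]] [VP [V cited]]]
The difference turns on whether NP → NP PP is used at the relevant span, versus an alternative expansion of NP.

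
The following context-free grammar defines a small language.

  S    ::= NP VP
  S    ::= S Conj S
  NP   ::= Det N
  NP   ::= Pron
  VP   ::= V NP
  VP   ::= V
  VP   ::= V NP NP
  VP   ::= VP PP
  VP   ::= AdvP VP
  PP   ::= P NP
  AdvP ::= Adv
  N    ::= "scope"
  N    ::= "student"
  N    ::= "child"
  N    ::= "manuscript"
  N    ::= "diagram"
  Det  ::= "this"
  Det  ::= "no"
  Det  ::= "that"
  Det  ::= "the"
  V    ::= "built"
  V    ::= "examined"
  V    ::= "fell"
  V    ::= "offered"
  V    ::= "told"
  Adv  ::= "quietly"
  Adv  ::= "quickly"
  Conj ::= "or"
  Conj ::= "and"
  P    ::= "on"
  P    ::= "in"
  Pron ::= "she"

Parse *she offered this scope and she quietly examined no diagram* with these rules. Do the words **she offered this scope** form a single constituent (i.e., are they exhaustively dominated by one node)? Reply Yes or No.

Yes

[S [S [NP [Pron she]] [VP [V offered] [NP [Det this] [N scope]]]] [Conj and] [S [NP [Pron she]] [VP [AdvP [Adv quietly]] [VP [V examined] [NP [Det no] [N diagram]]]]]]
The words 'she offered this scope' are exhaustively dominated by a single S node (built by S → NP VP), so they form a constituent.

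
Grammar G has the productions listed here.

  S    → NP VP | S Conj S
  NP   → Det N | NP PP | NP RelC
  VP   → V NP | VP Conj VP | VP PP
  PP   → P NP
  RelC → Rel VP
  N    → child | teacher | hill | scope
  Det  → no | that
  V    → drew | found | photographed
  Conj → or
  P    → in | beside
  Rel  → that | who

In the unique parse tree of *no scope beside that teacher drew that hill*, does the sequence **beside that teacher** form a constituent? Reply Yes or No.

Yes

[S [NP [NP [Det no] [N scope]] [PP [P beside] [NP [Det that] [N teacher]]]] [VP [V drew] [NP [Det that] [N hill]]]]
The words 'beside that teacher' are exhaustively dominated by a single PP node (built by PP → P NP), so they form a constituent.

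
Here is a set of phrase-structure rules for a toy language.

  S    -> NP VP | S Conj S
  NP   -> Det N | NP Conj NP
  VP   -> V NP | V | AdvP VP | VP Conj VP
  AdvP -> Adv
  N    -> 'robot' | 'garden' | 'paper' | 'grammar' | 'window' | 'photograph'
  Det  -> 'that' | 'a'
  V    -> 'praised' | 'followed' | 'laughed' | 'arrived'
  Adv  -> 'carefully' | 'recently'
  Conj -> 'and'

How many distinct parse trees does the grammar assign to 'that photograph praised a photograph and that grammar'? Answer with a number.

1

[S [NP [Det that] [N photograph]] [VP [V praised] [NP [NP [Det a] [N photograph]] [Conj and] [NP [Det that] [N grammar]]]]]
No rule offers an alternative attachment or grouping for any span, so this is the only derivation.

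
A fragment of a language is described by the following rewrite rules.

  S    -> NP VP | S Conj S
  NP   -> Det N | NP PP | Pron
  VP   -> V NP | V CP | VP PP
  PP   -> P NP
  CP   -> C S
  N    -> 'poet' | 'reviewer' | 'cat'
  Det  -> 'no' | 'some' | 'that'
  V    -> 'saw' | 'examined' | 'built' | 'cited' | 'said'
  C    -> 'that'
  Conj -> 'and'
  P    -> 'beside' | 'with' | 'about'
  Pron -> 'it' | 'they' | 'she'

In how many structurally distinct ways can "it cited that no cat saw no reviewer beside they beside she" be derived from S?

9

Two of the 9 distinct bracketings:
[S [NP [Pron it]] [VP [V cited] [CP [C that] [S [NP [Det no] [N cat]] [VP [V saw] [NP [NP [Det no] [N reviewer]] [PP [P beside] [NP [NP [Pron they]] [PP [P beside] [NP [Pron she]]]]]]]]]]]
[S [NP [Pron it]] [VP [V cited] [CP [C that] [S [NP [Det no] [N cat]] [VP [V saw] [NP [NP [NP [Det no] [N reviewer]] [PP [P beside] [NP [Pron they]]]] [PP [P beside] [NP [Pron she]]]]]]]]]
The trees differ in how a recursive rule is bracketed over the same span.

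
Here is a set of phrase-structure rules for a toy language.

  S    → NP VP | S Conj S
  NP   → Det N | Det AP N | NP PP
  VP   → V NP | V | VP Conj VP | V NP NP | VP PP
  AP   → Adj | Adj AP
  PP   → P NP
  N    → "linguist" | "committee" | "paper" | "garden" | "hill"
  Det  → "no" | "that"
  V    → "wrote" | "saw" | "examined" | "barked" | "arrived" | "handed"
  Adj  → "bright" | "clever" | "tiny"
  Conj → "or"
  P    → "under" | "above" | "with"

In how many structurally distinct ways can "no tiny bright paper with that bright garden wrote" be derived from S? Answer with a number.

1

[S [NP [NP [Det no] [AP [Adj tiny] [AP [Adj bright]]] [N paper]] [PP [P with] [NP [Det that] [AP [Adj bright]] [N garden]]]] [VP [V wrote]]]
No rule offers an alternative attachment or grouping for any span, so this is the only derivation.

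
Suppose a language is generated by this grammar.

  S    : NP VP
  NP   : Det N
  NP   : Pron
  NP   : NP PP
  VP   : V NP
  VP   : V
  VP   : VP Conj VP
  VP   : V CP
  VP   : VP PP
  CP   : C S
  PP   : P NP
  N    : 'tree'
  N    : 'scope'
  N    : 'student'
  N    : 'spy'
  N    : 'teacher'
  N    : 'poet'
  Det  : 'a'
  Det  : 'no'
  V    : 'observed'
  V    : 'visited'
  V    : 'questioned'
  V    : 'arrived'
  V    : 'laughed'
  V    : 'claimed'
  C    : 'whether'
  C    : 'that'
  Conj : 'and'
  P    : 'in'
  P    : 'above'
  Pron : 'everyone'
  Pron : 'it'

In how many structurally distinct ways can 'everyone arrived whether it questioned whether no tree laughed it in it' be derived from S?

4

Two of the 4 distinct bracketings:
[S [NP [Pron everyone]] [VP [V arrived] [CP [C whether] [S [NP [Pron it]] [VP [V questioned] [CP [C whether] [S [NP [Det no] [N tree]] [VP [V laughed] [NP [NP [Pron it]] [PP [P in] [NP [Pron it]]]]]]]]]]]]
[S [NP [Pron everyone]] [VP [V arrived] [CP [C whether] [S [NP [Pron it]] [VP [V questioned] [CP [C whether] [S [NP [Det no] [N tree]] [VP [VP [V laughed] [NP [Pron it]]] [PP [P in] [NP [Pron it]]]]]]]]]]]
The difference turns on whether NP → NP PP is used at the relevant span, versus an alternative expansion of NP.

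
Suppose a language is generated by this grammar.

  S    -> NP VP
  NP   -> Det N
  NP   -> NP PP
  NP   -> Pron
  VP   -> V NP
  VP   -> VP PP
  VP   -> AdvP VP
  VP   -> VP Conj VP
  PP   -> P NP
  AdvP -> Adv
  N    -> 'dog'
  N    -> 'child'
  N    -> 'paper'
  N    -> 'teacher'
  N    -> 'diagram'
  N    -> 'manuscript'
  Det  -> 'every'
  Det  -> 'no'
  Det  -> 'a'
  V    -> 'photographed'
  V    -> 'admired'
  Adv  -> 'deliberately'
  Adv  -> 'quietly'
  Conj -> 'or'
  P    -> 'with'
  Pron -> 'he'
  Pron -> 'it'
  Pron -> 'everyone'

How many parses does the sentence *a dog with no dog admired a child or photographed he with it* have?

Two of the 3 distinct bracketings:
[S [NP [NP [Det a] [N dog]] [PP [P with] [NP [Det no] [N dog]]]] [VP [VP [VP [V admired] [NP [Det a] [N child]]] [Conj or] [VP [V photographed] [NP [Pron he]]]] [PP [P with] [NP [Pron it]]]]]
[S [NP [NP [Det a] [N dog]] [PP [P with] [NP [Det no] [N dog]]]] [VP [VP [V admired] [NP [Det a] [N child]]] [Conj or] [VP [V photographed] [NP [NP [Pron he]] [PP [P with] [NP [Pron it]]]]]]]
The difference turns on whether VP → VP PP is used at the relevant span, versus an alternative expansion of VP.

3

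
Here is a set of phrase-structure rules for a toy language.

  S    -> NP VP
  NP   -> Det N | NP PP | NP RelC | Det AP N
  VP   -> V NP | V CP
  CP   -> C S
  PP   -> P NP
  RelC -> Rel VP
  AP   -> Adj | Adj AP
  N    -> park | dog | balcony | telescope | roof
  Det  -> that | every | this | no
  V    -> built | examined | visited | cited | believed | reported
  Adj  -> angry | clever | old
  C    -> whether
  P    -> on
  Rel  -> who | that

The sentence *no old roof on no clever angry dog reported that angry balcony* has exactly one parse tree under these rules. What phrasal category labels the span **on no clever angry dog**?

PP

[S [NP [NP [Det no] [AP [Adj old]] [N roof]] [PP [P on] [NP [Det no] [AP [Adj clever] [AP [Adj angry]]] [N dog]]]] [VP [V reported] [NP [Det that] [AP [Adj angry]] [N balcony]]]]
The span 'on no clever angry dog' is the PP node built by PP → P NP.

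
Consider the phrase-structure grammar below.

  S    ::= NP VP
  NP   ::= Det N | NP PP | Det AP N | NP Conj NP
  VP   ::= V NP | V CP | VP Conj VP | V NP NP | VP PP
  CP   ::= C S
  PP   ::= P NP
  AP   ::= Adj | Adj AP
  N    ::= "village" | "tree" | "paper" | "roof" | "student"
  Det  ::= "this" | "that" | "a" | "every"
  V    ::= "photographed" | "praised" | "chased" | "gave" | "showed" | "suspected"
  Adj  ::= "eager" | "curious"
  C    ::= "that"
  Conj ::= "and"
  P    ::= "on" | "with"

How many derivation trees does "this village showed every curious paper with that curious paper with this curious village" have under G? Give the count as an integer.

Two of the 5 distinct bracketings:
[S [NP [Det this] [N village]] [VP [V showed] [NP [NP [Det every] [AP [Adj curious]] [N paper]] [PP [P with] [NP [NP [Det that] [AP [Adj curious]] [N paper]] [PP [P with] [NP [Det this] [AP [Adj curious]] [N village]]]]]]]]
[S [NP [Det this] [N village]] [VP [V showed] [NP [NP [NP [Det every] [AP [Adj curious]] [N paper]] [PP [P with] [NP [Det that] [AP [Adj curious]] [N paper]]]] [PP [P with] [NP [Det this] [AP [Adj curious]] [N village]]]]]]
The trees differ in how a recursive rule is bracketed over the same span.

5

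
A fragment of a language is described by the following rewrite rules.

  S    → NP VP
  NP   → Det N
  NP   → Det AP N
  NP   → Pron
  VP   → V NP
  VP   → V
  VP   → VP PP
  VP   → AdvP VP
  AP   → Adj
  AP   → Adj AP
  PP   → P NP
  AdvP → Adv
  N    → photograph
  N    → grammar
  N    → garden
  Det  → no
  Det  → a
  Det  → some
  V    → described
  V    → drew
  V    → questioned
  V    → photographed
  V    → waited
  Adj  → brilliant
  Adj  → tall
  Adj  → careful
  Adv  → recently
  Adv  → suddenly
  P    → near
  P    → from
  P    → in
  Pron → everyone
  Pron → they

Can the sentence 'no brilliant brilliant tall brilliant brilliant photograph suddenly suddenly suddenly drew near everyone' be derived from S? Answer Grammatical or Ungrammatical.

Grammatical

S
  NP
    Det: no
    AP
      Adj: brilliant
      AP
        Adj: brilliant
        AP
          Adj: tall
          AP
            Adj: brilliant
            AP
              Adj: brilliant
    N: photograph
  VP
    VP
      AdvP
        Adv: suddenly
      VP
        AdvP
          Adv: suddenly
        VP
          AdvP
            Adv: suddenly
          VP
            V: drew
    PP
      P: near
      NP
        Pron: everyone
The bracketing above is licensed at every node by one of the given productions, with S at the root.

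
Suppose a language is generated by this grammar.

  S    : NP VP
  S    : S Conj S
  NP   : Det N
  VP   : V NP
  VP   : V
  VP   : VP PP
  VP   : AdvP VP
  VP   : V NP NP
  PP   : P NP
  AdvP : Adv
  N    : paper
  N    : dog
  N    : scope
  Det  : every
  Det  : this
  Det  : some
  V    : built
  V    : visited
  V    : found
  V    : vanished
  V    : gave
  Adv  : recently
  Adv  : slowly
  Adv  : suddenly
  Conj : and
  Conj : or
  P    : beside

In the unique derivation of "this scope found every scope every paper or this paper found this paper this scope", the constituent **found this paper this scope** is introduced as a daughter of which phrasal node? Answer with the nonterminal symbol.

S

S
  S
    NP
      Det: this
      N: scope
    VP
      V: found
      NP
        Det: every
        N: scope
      NP
        Det: every
        N: paper
  Conj: or
  S
    NP
      Det: this
      N: paper
    VP
      V: found
      NP
        Det: this
        N: paper
      NP
        Det: this
        N: scope
The span 'found this paper this scope' is the VP node built by VP → V NP NP.
Its mother is the S built by S → NP VP.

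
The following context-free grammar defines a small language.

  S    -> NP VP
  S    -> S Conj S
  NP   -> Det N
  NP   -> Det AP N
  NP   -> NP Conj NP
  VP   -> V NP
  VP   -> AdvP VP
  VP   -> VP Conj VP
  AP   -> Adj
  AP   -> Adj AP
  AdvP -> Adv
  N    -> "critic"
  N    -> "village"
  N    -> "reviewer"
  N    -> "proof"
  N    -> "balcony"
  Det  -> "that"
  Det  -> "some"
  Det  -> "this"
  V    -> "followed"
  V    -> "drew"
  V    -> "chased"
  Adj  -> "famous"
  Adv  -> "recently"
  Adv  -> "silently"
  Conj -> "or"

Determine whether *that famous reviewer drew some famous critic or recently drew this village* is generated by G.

[S [NP [Det that] [AP [Adj famous]] [N reviewer]] [VP [VP [V drew] [NP [Det some] [AP [Adj famous]] [N critic]]] [Conj or] [VP [AdvP [Adv recently]] [VP [V drew] [NP [Det this] [N village]]]]]]
The bracketing above is licensed at every node by one of the given productions, with S at the root.

Grammatical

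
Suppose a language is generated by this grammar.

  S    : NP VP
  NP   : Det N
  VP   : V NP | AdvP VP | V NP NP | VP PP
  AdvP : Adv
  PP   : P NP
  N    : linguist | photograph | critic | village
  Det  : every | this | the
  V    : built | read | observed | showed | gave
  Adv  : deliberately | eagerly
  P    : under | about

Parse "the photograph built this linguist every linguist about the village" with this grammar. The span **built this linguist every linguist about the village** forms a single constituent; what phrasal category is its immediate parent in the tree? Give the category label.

S

[S [NP [Det the] [N photograph]] [VP [VP [V built] [NP [Det this] [N linguist]] [NP [Det every] [N linguist]]] [PP [P about] [NP [Det the] [N village]]]]]
The span 'built this linguist every linguist about the village' is the VP node built by VP → VP PP.
Its mother is the S built by S → NP VP.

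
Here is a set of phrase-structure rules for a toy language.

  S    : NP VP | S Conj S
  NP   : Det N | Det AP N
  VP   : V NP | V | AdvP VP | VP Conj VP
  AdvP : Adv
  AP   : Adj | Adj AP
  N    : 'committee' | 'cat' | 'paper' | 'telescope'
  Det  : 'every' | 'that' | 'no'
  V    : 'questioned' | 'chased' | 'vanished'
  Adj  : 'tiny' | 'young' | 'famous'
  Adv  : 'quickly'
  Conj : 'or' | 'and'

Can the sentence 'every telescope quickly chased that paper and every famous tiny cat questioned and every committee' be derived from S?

For S → NP VP, the only prefix that parses as NP is 'every telescope', but the remainder 'quickly chased that paper and every famous tiny cat questioned and every committee' is not a VP under these rules. The alternative S rule S → S Conj S likewise has no satisfying split.

Ungrammatical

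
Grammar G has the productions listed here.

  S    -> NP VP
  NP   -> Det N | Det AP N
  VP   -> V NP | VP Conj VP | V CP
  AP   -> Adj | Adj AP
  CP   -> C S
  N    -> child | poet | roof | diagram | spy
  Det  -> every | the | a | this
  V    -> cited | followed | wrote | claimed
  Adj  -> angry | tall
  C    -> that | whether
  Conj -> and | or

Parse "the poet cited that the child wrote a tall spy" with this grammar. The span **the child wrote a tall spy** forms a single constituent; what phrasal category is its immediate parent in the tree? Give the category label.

CP

S
  NP
    Det: the
    N: poet
  VP
    V: cited
    CP
      C: that
      S
        NP
          Det: the
          N: child
        VP
          V: wrote
          NP
            Det: a
            AP
              Adj: tall
            N: spy
The span 'the child wrote a tall spy' is the S node built by S → NP VP.
Its mother is the CP built by CP → C S.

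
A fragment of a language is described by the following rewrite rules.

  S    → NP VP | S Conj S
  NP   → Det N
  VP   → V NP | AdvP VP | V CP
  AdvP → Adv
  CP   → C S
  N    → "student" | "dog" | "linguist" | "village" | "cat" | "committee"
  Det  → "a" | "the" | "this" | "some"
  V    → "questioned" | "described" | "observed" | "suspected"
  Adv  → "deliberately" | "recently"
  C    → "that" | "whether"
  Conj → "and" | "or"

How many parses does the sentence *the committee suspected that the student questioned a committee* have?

1

[S [NP [Det the] [N committee]] [VP [V suspected] [CP [C that] [S [NP [Det the] [N student]] [VP [V questioned] [NP [Det a] [N committee]]]]]]]
No rule offers an alternative attachment or grouping for any span, so this is the only derivation.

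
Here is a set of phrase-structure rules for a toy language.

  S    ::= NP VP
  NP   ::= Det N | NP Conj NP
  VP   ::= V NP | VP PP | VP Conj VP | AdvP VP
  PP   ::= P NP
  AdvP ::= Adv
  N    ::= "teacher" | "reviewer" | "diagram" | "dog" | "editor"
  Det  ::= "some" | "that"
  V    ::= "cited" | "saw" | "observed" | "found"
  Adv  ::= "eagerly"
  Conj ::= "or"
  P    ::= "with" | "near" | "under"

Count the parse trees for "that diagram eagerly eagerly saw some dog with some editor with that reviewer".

Two of the 6 distinct bracketings:
[S [NP [Det that] [N diagram]] [VP [VP [VP [AdvP [Adv eagerly]] [VP [AdvP [Adv eagerly]] [VP [V saw] [NP [Det some] [N dog]]]]] [PP [P with] [NP [Det some] [N editor]]]] [PP [P with] [NP [Det that] [N reviewer]]]]]
[S [NP [Det that] [N diagram]] [VP [VP [AdvP [Adv eagerly]] [VP [VP [AdvP [Adv eagerly]] [VP [V saw] [NP [Det some] [N dog]]]] [PP [P with] [NP [Det some] [N editor]]]]] [PP [P with] [NP [Det that] [N reviewer]]]]]
The trees differ in how a recursive rule is bracketed over the same span.

6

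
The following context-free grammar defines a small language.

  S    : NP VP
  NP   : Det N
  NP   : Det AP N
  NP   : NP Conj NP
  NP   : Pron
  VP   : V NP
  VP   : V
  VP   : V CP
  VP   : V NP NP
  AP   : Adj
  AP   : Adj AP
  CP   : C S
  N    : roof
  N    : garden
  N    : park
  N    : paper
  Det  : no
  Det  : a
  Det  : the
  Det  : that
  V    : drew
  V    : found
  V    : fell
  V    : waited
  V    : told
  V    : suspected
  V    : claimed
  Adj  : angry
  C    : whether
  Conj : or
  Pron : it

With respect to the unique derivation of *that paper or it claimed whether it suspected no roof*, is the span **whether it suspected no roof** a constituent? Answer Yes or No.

[S [NP [NP [Det that] [N paper]] [Conj or] [NP [Pron it]]] [VP [V claimed] [CP [C whether] [S [NP [Pron it]] [VP [V suspected] [NP [Det no] [N roof]]]]]]]
The words 'whether it suspected no roof' are exhaustively dominated by a single CP node (built by CP → C S), so they form a constituent.

Yes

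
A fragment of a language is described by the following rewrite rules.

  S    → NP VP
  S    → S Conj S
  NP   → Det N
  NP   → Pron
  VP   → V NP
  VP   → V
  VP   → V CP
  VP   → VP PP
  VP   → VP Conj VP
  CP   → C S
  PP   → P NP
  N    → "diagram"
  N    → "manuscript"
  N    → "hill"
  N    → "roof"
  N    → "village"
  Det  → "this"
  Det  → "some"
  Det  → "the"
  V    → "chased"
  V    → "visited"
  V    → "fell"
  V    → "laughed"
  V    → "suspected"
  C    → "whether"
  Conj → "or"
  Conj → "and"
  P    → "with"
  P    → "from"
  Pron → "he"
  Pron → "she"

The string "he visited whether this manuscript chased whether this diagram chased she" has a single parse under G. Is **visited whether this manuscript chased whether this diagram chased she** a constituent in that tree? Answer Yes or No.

Yes

[S [NP [Pron he]] [VP [V visited] [CP [C whether] [S [NP [Det this] [N manuscript]] [VP [V chased] [CP [C whether] [S [NP [Det this] [N diagram]] [VP [V chased] [NP [Pron she]]]]]]]]]]
The words 'visited whether this manuscript chased whether this diagram chased she' are exhaustively dominated by a single VP node (built by VP → V CP), so they form a constituent.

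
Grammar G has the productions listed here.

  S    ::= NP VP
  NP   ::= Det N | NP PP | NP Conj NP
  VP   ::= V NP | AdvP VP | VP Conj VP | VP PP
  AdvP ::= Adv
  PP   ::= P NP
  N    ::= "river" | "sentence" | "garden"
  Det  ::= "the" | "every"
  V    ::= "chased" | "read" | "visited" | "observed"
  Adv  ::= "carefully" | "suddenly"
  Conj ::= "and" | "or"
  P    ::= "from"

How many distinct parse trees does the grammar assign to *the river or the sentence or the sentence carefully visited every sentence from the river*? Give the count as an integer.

Two of the 6 distinct bracketings:
[S [NP [NP [Det the] [N river]] [Conj or] [NP [NP [Det the] [N sentence]] [Conj or] [NP [Det the] [N sentence]]]] [VP [AdvP [Adv carefully]] [VP [V visited] [NP [NP [Det every] [N sentence]] [PP [P from] [NP [Det the] [N river]]]]]]]
[S [NP [NP [Det the] [N river]] [Conj or] [NP [NP [Det the] [N sentence]] [Conj or] [NP [Det the] [N sentence]]]] [VP [AdvP [Adv carefully]] [VP [VP [V visited] [NP [Det every] [N sentence]]] [PP [P from] [NP [Det the] [N river]]]]]]
The difference turns on whether NP → NP PP is used at the relevant span, versus an alternative expansion of NP.

6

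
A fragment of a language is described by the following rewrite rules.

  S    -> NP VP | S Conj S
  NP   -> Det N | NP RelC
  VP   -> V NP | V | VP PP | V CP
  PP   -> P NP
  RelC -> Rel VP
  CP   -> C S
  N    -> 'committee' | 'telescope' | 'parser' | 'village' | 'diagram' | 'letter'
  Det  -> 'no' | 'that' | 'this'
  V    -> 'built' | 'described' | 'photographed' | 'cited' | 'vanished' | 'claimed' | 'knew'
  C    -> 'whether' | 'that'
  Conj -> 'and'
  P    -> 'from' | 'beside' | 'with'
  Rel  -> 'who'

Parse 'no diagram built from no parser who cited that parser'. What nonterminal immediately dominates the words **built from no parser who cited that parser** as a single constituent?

S
  NP
    Det: no
    N: diagram
  VP
    VP
      V: built
    PP
      P: from
      NP
        NP
          Det: no
          N: parser
        RelC
          Rel: who
          VP
            V: cited
            NP
              Det: that
              N: parser
The span 'built from no parser who cited that parser' is the VP node built by VP → VP PP.

VP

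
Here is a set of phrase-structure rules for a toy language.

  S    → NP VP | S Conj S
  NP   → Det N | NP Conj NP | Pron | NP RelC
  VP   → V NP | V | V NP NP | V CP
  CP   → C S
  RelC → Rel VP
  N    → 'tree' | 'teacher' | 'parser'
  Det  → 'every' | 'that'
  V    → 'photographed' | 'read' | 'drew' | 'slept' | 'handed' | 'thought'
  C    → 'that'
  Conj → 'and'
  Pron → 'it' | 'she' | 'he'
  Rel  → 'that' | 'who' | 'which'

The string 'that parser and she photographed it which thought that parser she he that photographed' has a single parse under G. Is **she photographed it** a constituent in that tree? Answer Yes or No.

[S [NP [NP [Det that] [N parser]] [Conj and] [NP [Pron she]]] [VP [V photographed] [NP [NP [Pron it]] [RelC [Rel which] [VP [V thought] [NP [Det that] [N parser]] [NP [Pron she]]]]] [NP [NP [Pron he]] [RelC [Rel that] [VP [V photographed]]]]]]
The smallest constituent containing 'she photographed it' is the S spanning 'that parser and she photographed it which thought that parser she he that photographed'; no single node in the tree dominates exactly the given words.

No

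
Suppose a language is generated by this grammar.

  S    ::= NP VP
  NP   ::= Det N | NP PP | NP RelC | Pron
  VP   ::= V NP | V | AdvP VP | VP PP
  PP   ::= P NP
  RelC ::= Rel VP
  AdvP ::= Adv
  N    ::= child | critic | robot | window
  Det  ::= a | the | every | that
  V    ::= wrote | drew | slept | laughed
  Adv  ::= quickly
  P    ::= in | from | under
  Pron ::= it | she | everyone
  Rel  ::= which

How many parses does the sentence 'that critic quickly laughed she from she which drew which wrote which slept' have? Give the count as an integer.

Two of the 6 distinct bracketings:
[S [NP [Det that] [N critic]] [VP [AdvP [Adv quickly]] [VP [V laughed] [NP [NP [Pron she]] [PP [P from] [NP [NP [NP [NP [Pron she]] [RelC [Rel which] [VP [V drew]]]] [RelC [Rel which] [VP [V wrote]]]] [RelC [Rel which] [VP [V slept]]]]]]]]]
[S [NP [Det that] [N critic]] [VP [AdvP [Adv quickly]] [VP [V laughed] [NP [NP [NP [Pron she]] [PP [P from] [NP [NP [NP [Pron she]] [RelC [Rel which] [VP [V drew]]]] [RelC [Rel which] [VP [V wrote]]]]]] [RelC [Rel which] [VP [V slept]]]]]]]
The trees differ in how a recursive rule is bracketed over the same span.

6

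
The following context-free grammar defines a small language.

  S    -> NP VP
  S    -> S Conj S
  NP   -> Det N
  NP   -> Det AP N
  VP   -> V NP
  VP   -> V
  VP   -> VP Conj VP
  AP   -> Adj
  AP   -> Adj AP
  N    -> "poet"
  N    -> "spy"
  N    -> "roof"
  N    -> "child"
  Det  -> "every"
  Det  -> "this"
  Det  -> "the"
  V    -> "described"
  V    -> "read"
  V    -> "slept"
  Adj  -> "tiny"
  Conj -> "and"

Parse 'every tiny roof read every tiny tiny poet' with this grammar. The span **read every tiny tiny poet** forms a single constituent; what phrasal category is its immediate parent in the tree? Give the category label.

S

[S [NP [Det every] [AP [Adj tiny]] [N roof]] [VP [V read] [NP [Det every] [AP [Adj tiny] [AP [Adj tiny]]] [N poet]]]]
The span 'read every tiny tiny poet' is the VP node built by VP → V NP.
Its mother is the S built by S → NP VP.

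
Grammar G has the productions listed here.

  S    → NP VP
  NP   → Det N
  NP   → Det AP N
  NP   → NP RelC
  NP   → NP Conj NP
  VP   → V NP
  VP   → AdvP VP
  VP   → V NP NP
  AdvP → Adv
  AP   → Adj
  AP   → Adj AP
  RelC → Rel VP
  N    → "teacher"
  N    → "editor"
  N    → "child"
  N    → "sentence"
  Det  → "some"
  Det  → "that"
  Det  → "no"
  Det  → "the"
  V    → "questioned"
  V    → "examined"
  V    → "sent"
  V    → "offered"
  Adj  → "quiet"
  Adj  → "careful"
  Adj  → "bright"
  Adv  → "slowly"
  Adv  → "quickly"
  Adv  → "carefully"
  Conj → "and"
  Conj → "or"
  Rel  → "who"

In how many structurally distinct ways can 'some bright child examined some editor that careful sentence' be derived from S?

1

[S [NP [Det some] [AP [Adj bright]] [N child]] [VP [V examined] [NP [Det some] [N editor]] [NP [Det that] [AP [Adj careful]] [N sentence]]]]
No rule offers an alternative attachment or grouping for any span, so this is the only derivation.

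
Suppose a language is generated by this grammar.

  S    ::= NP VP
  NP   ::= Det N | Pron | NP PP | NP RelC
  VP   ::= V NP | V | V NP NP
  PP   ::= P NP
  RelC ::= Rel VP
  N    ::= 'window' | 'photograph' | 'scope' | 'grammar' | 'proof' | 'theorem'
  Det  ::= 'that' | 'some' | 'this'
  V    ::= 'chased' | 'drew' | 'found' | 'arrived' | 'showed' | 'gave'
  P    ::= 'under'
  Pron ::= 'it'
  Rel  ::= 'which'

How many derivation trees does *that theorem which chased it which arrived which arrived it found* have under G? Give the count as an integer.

4

Two of the 4 distinct bracketings:
[S [NP [NP [Det that] [N theorem]] [RelC [Rel which] [VP [V chased] [NP [NP [NP [Pron it]] [RelC [Rel which] [VP [V arrived]]]] [RelC [Rel which] [VP [V arrived] [NP [Pron it]]]]]]]] [VP [V found]]]
[S [NP [NP [Det that] [N theorem]] [RelC [Rel which] [VP [V chased] [NP [NP [NP [Pron it]] [RelC [Rel which] [VP [V arrived]]]] [RelC [Rel which] [VP [V arrived]]]] [NP [Pron it]]]]] [VP [V found]]]
The difference turns on whether VP → V NP is used at the relevant span, versus an alternative expansion of VP.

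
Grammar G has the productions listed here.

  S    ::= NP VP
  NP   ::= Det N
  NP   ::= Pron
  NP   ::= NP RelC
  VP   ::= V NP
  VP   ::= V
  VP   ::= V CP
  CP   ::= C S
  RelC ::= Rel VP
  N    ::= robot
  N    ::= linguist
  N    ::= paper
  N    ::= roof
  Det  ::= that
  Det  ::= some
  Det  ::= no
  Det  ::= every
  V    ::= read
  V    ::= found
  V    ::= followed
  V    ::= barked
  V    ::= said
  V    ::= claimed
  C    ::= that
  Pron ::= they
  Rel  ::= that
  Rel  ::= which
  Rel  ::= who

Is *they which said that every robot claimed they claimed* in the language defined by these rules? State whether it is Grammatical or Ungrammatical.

Grammatical

S
  NP
    NP
      Pron: they
    RelC
      Rel: which
      VP
        V: said
        CP
          C: that
          S
            NP
              Det: every
              N: robot
            VP
              V: claimed
              NP
                Pron: they
  VP
    V: claimed
The bracketing above is licensed at every node by one of the given productions, with S at the root.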